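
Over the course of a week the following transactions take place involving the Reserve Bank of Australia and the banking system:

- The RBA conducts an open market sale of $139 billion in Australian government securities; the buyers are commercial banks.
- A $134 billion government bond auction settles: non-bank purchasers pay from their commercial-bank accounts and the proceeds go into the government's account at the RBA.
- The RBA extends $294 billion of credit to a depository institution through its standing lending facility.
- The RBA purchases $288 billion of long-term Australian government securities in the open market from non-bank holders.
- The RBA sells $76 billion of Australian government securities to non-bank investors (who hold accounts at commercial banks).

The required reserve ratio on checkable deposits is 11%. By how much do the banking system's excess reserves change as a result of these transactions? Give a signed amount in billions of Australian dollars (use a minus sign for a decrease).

+$224.42 billion

OMO sale (to banks) $139 billion: reserves −$139B, deposits 0.
Government account inflow $134 billion: reserves −$134B, deposits −$134B.
Discount-window loan $294 billion: reserves +$294B, deposits 0.
Asset purchase (from non-banks) $288 billion: reserves +$288B, deposits +$288B.
Asset sale (to non-banks) $76 billion: reserves −$76B, deposits −$76B.
Totals: Δreserves = +$233B, Δdeposits = +$78B.
Δrequired reserves = 11% × +$78B = +$8.58B.
Δexcess reserves = Δreserves − Δrequired = +$233B − (+$8.58B) = +$224.42 billion.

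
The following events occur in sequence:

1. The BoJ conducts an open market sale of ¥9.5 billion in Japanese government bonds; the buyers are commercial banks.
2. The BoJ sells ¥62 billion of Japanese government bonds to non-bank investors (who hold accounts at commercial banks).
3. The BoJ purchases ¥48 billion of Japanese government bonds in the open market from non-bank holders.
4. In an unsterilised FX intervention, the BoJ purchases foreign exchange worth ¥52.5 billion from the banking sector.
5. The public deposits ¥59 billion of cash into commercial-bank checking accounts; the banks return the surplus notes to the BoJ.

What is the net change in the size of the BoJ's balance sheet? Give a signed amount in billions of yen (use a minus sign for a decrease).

BoJ balance sheet:
  Assets:      Securities −¥23.5B, Foreign assets +¥52.5B
  Liabilities: Bank reserves +¥88B, Currency in circulation −¥59B
Change in total BoJ assets = +¥29 billion.

+¥29 billion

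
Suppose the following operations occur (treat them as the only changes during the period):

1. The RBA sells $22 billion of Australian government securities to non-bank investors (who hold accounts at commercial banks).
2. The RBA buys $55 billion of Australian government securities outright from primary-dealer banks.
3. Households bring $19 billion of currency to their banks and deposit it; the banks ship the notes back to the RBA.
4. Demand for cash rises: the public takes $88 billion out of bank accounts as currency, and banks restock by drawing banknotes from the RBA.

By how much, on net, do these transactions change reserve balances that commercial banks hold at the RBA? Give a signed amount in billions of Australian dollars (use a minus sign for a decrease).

-$36 billion

Asset sale (to non-banks) $22 billion: the non-bank buyers' banks settle from reserves → −$22B.
OMO purchase (from banks) $55 billion: the RBA pays by crediting reserve accounts → +$55B.
Currency deposit $19 billion: returned notes are swapped for reserve credit → +$19B.
Currency withdrawal $88 billion: banks swap reserves for currency → −$88B.
Net: −22 + 55 + 19 − 88 = -$36 billion.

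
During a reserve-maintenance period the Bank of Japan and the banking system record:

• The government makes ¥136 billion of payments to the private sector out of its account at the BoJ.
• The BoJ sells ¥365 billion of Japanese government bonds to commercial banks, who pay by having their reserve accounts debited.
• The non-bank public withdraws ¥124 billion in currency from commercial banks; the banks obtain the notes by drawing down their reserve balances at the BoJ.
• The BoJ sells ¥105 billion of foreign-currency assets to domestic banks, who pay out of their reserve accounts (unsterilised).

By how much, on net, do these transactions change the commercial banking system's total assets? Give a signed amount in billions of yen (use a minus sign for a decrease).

+¥12 billion

BoJ balance sheet:
  Assets:      Securities −¥365B, Foreign assets −¥105B
  Liabilities: Bank reserves −¥458B, Currency in circulation +¥124B, Government deposits −¥136B
Commercial banking system:
  Assets:      Reserves at CB −¥458B, Securities +¥365B, Foreign assets +¥105B
  Liabilities: Checkable deposits +¥12B
Change in total bank assets = +¥12 billion.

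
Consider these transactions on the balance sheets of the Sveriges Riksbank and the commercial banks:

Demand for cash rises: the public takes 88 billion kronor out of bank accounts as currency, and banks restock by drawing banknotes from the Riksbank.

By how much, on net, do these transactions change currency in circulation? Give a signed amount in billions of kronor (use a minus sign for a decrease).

+88 billion

Riksbank balance sheet:
  Assets:      no change
  Liabilities: Bank reserves −88B, Currency in circulation +88B
So the change in currency in circulation is +88 billion.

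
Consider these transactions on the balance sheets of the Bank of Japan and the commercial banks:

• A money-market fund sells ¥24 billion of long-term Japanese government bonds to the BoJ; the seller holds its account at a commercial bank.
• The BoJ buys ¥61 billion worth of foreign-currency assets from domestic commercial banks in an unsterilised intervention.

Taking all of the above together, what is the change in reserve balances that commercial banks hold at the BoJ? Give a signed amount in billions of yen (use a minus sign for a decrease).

BoJ balance sheet:
  Assets:      Securities +¥24B, Foreign assets +¥61B
  Liabilities: Bank reserves +¥85B
Commercial banking system:
  Assets:      Reserves at CB +¥85B, Foreign assets −¥61B
  Liabilities: Checkable deposits +¥24B
So the change in reserve balances that commercial banks hold at the BoJ is +¥85 billion.

+¥85 billion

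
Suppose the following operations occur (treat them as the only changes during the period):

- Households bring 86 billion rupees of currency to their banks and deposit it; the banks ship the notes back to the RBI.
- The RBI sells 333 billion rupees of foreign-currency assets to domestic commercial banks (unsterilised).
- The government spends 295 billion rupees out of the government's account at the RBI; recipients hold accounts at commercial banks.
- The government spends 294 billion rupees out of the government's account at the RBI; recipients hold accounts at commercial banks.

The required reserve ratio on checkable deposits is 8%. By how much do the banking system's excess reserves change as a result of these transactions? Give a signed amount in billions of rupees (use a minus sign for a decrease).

+288 billion

Currency deposit 86 billion rupees: reserves +86B, deposits +86B.
FX sale 333 billion rupees: reserves −333B, deposits 0.
Government spending 295 billion rupees: reserves +295B, deposits +295B.
Government spending 294 billion rupees: reserves +294B, deposits +294B.
Totals: Δreserves = +342B, Δdeposits = +675B.
Δrequired reserves = 8% × +675B = +54B.
Δexcess reserves = Δreserves − Δrequired = +342B − (+54B) = +288 billion.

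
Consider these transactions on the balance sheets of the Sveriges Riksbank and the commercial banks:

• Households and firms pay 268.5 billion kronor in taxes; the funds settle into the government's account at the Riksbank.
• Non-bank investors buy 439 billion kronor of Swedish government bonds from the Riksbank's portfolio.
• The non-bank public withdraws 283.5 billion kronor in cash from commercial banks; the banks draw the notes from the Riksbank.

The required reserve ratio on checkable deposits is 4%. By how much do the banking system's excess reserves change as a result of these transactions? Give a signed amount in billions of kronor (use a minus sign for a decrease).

Government account inflow 268.5 billion kronor: reserves −268.5B, deposits −268.5B.
Asset sale (to non-banks) 439 billion kronor: reserves −439B, deposits −439B.
Currency withdrawal 283.5 billion kronor: reserves −283.5B, deposits −283.5B.
Totals: Δreserves = −991B, Δdeposits = −991B.
Δrequired reserves = 4% × −991B = −39.64B.
Δexcess reserves = Δreserves − Δrequired = −991B − (−39.64B) = -951.36 billion.

-951.36 billion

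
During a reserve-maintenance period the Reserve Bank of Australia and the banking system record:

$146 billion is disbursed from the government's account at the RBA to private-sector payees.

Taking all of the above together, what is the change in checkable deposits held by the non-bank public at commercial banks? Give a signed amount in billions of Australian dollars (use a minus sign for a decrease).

+$146 billion

RBA balance sheet:
  Assets:      no change
  Liabilities: Bank reserves +$146B, Government deposits −$146B
Commercial banking system:
  Assets:      Reserves at CB +$146B
  Liabilities: Checkable deposits +$146B
So the change in checkable deposits held by the non-bank public at commercial banks is +$146 billion.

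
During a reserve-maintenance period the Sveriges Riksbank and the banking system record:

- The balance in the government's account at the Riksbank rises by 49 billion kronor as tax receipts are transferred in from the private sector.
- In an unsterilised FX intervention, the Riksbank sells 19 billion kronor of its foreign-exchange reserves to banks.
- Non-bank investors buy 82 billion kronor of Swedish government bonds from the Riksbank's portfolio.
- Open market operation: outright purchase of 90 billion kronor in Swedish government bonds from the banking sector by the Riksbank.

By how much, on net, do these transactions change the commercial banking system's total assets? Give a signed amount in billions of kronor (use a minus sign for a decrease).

Government account inflow 49 billion kronor: bank balance sheets shrink → −49B.
FX sale 19 billion kronor: just an asset swap on bank balance sheets → 0.
Asset sale (to non-banks) 82 billion kronor: bank balance sheets shrink → −82B.
OMO purchase (from banks) 90 billion kronor: just an asset swap on bank balance sheets → 0.
Net: −49 + 0 − 82 + 0 = -131 billion.

-131 billion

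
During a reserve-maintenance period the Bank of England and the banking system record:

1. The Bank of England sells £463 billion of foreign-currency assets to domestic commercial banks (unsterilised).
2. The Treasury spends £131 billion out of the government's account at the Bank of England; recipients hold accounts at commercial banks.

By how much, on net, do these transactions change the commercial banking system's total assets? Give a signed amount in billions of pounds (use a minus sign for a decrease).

+£131 billion

FX sale £463 billion: just an asset swap on bank balance sheets → 0.
Government spending £131 billion: bank balance sheets expand → +£131B.
Net: 0 + 131 = +£131 billion.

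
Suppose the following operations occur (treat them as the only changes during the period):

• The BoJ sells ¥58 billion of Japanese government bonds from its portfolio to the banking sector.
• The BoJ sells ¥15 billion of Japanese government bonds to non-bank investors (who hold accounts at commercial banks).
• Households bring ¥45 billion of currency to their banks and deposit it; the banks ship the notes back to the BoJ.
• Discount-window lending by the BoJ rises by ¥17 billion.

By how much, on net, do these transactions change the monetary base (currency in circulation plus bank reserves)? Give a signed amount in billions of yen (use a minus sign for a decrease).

OMO sale (to banks) ¥58 billion: BoJ balance sheet contracts → −¥58B.
Asset sale (to non-banks) ¥15 billion: BoJ balance sheet contracts → −¥15B.
Currency deposit ¥45 billion: just a shift between currency and reserves — both are base money → 0.
Discount-window loan ¥17 billion: BoJ balance sheet expands → +¥17B.
Net: −58 − 15 + 0 + 17 = -¥56 billion.

-¥56 billion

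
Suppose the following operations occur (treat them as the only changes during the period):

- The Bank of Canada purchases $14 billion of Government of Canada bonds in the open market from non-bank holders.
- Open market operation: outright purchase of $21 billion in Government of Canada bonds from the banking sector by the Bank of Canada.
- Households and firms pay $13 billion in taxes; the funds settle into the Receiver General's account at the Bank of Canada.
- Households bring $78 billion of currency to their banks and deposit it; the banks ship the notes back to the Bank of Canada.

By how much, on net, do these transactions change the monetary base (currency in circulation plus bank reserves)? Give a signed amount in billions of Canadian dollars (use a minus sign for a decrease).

+$22 billion

Bank of Canada balance sheet:
  Assets:      Securities +$35B
  Liabilities: Bank reserves +$100B, Currency in circulation −$78B, Government deposits +$13B
Monetary base = currency + reserves: −$78B + (+$100B) = +$22 billion.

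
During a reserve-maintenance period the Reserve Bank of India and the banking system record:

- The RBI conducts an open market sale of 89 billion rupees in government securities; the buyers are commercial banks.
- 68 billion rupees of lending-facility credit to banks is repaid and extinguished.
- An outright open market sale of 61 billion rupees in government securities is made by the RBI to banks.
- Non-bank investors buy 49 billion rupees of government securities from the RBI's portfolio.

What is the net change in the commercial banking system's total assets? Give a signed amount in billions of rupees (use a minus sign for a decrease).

OMO sale (to banks) 89 billion rupees: just an asset swap on bank balance sheets → 0.
Discount-window repayment 68 billion rupees: bank balance sheets shrink → −68B.
OMO sale (to banks) 61 billion rupees: just an asset swap on bank balance sheets → 0.
Asset sale (to non-banks) 49 billion rupees: bank balance sheets shrink → −49B.
Net: 0 − 68 + 0 − 49 = -117 billion.

-117 billion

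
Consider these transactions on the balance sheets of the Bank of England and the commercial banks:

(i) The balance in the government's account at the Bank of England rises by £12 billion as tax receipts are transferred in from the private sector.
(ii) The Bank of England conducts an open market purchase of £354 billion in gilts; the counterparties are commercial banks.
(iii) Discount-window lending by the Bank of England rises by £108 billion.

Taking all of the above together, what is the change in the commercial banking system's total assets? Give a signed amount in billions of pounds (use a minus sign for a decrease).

+£96 billion

Bank of England balance sheet:
  Assets:      Securities +£354B, Loans to banks +£108B
  Liabilities: Bank reserves +£450B, Government deposits +£12B
Commercial banking system:
  Assets:      Reserves at CB +£450B, Securities −£354B
  Liabilities: Checkable deposits −£12B, Borrowings from CB +£108B
Change in total bank assets = +£96 billion.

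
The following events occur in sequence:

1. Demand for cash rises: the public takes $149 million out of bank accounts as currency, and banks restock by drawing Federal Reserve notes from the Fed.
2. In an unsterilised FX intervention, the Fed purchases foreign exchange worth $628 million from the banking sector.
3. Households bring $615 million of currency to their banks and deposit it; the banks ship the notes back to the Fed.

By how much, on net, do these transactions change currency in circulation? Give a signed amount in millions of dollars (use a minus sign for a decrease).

Currency withdrawal $149 million: notes leave the central bank → +$149M.
FX purchase $628 million: no currency enters or leaves circulation → 0.
Currency deposit $615 million: notes return to the central bank → −$615M.
Net: 149 + 0 − 615 = -$466 million.

-$466 million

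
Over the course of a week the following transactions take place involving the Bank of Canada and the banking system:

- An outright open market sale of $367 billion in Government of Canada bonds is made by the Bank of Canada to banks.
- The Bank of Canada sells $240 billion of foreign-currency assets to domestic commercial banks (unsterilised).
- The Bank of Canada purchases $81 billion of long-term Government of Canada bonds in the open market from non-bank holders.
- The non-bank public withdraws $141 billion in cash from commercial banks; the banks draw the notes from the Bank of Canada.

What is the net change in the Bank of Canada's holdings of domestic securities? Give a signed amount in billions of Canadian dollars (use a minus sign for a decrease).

OMO sale (to banks) $367 billion: securities removed from the Bank of Canada's portfolio → −$367B.
FX sale $240 billion: the Bank of Canada's securities portfolio is untouched → 0.
Asset purchase (from non-banks) $81 billion: securities added to the Bank of Canada's portfolio → +$81B.
Currency withdrawal $141 billion: the Bank of Canada's securities portfolio is untouched → 0.
Net: −367 + 0 + 81 + 0 = -$286 billion.

-$286 billion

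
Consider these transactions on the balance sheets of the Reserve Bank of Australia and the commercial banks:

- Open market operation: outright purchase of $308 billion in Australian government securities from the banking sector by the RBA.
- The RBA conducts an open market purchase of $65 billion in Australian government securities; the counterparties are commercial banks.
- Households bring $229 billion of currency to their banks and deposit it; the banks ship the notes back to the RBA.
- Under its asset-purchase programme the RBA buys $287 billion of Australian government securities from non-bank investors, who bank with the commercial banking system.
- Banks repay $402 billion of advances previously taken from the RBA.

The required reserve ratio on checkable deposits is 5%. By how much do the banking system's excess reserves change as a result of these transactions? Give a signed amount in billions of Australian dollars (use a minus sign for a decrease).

OMO purchase (from banks) $308 billion: reserves +$308B, deposits 0.
OMO purchase (from banks) $65 billion: reserves +$65B, deposits 0.
Currency deposit $229 billion: reserves +$229B, deposits +$229B.
Asset purchase (from non-banks) $287 billion: reserves +$287B, deposits +$287B.
Discount-window repayment $402 billion: reserves −$402B, deposits 0.
Totals: Δreserves = +$487B, Δdeposits = +$516B.
Δrequired reserves = 5% × +$516B = +$25.8B.
Δexcess reserves = Δreserves − Δrequired = +$487B − (+$25.8B) = +$461.2 billion.

+$461.2 billion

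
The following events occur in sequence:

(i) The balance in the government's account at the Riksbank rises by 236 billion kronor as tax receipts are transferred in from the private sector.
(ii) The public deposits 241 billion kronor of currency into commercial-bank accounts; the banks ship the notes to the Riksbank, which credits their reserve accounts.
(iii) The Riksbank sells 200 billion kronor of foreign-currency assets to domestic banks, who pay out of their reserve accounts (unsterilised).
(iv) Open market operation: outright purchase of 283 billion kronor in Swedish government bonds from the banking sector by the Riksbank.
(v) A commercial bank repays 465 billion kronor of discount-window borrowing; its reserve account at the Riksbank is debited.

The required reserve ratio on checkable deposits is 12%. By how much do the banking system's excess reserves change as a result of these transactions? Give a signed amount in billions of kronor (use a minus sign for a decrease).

-377.6 billion

Government account inflow 236 billion kronor: reserves −236B, deposits −236B.
Currency deposit 241 billion kronor: reserves +241B, deposits +241B.
FX sale 200 billion kronor: reserves −200B, deposits 0.
OMO purchase (from banks) 283 billion kronor: reserves +283B, deposits 0.
Discount-window repayment 465 billion kronor: reserves −465B, deposits 0.
Totals: Δreserves = −377B, Δdeposits = +5B.
Δrequired reserves = 12% × +5B = +0.6B.
Δexcess reserves = Δreserves − Δrequired = −377B − (+0.6B) = -377.6 billion.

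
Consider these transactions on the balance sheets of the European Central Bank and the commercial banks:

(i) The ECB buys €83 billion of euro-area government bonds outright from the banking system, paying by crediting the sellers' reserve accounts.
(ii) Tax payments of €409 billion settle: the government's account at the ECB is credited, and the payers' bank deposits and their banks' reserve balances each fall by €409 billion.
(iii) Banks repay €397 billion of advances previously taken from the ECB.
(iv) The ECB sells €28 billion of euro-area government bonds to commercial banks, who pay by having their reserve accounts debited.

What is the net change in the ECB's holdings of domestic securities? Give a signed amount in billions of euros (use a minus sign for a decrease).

+€55 billion

ECB balance sheet:
  Assets:      Securities +€55B, Loans to banks −€397B
  Liabilities: Bank reserves −€751B, Government deposits +€409B
So the change in the ECB's holdings of domestic securities is +€55 billion.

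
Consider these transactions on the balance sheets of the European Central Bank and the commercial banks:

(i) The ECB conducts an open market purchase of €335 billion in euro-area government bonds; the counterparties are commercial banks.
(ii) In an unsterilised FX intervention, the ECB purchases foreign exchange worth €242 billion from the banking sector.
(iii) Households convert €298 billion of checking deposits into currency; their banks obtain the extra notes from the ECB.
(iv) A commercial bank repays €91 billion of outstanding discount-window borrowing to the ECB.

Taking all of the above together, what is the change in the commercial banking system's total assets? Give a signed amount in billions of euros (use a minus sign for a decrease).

-€389 billion

ECB balance sheet:
  Assets:      Securities +€335B, Loans to banks −€91B, Foreign assets +€242B
  Liabilities: Bank reserves +€188B, Currency in circulation +€298B
Commercial banking system:
  Assets:      Reserves at CB +€188B, Securities −€335B, Foreign assets −€242B
  Liabilities: Checkable deposits −€298B, Borrowings from CB −€91B
Change in total bank assets = -€389 billion.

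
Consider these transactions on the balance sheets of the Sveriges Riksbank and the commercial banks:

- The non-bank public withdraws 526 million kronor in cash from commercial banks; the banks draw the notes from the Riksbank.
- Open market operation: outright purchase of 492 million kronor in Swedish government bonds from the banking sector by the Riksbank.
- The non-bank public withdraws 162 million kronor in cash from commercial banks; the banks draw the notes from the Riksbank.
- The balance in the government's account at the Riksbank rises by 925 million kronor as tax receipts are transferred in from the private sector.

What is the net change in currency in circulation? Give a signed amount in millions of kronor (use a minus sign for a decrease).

+688 million

Currency withdrawal 526 million kronor: notes leave the central bank → +526M.
OMO purchase (from banks) 492 million kronor: no currency enters or leaves circulation → 0.
Currency withdrawal 162 million kronor: notes leave the central bank → +162M.
Government account inflow 925 million kronor: no currency enters or leaves circulation → 0.
Net: 526 + 0 + 162 + 0 = +688 million.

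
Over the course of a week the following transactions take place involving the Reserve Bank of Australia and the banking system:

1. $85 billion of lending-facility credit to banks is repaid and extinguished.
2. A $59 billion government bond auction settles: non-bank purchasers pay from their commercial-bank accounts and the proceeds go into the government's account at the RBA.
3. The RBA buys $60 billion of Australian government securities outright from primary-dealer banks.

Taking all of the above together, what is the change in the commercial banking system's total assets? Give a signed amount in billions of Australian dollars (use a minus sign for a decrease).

-$144 billion

Discount-window repayment $85 billion: bank balance sheets shrink → −$85B.
Government account inflow $59 billion: bank balance sheets shrink → −$59B.
OMO purchase (from banks) $60 billion: just an asset swap on bank balance sheets → 0.
Net: −85 − 59 + 0 = -$144 billion.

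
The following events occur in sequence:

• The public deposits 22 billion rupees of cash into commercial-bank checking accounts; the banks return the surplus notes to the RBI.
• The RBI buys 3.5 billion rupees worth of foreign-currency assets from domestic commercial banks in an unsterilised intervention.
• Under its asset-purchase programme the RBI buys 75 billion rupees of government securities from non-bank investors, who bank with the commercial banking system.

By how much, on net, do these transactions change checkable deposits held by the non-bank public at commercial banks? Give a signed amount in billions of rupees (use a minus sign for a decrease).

+97 billion

Currency deposit 22 billion rupees: non-bank counterparties' bank balances rise → +22B.
FX purchase 3.5 billion rupees: the counterparty is a bank, so public deposits are unchanged → 0.
Asset purchase (from non-banks) 75 billion rupees: non-bank counterparties' bank balances rise → +75B.
Net: 22 + 0 + 75 = +97 billion.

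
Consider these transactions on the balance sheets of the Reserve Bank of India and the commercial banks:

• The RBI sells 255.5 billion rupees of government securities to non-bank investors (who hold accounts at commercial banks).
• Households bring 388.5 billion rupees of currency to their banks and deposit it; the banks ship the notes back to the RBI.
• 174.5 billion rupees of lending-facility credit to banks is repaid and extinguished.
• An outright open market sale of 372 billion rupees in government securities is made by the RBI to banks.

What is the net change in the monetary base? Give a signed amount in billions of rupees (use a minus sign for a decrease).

Asset sale (to non-banks) 255.5 billion rupees: RBI balance sheet contracts → −255.5B.
Currency deposit 388.5 billion rupees: just a shift between currency and reserves — both are base money → 0.
Discount-window repayment 174.5 billion rupees: RBI balance sheet contracts → −174.5B.
OMO sale (to banks) 372 billion rupees: RBI balance sheet contracts → −372B.
Net: −255.5 + 0 − 174.5 − 372 = -802 billion.

-802 billion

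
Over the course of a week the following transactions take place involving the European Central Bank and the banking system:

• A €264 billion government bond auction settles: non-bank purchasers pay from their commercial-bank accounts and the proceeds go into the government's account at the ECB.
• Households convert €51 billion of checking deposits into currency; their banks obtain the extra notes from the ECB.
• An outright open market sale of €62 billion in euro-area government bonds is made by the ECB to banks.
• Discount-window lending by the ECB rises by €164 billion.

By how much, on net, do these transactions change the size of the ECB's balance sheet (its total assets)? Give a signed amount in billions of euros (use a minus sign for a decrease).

+€102 billion

ECB balance sheet:
  Assets:      Securities −€62B, Loans to banks +€164B
  Liabilities: Bank reserves −€213B, Currency in circulation +€51B, Government deposits +€264B
Change in total ECB assets = +€102 billion.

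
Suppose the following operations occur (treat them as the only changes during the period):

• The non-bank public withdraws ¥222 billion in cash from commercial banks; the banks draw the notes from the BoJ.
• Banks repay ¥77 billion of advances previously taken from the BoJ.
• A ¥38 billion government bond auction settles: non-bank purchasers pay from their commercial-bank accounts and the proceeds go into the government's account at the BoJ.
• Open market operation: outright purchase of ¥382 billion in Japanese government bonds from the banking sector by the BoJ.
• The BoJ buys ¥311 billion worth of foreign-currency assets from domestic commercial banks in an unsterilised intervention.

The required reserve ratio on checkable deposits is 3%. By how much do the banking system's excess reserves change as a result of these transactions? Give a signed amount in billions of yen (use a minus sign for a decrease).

Currency withdrawal ¥222 billion: reserves −¥222B, deposits −¥222B.
Discount-window repayment ¥77 billion: reserves −¥77B, deposits 0.
Government account inflow ¥38 billion: reserves −¥38B, deposits −¥38B.
OMO purchase (from banks) ¥382 billion: reserves +¥382B, deposits 0.
FX purchase ¥311 billion: reserves +¥311B, deposits 0.
Totals: Δreserves = +¥356B, Δdeposits = −¥260B.
Δrequired reserves = 3% × −¥260B = −¥7.8B.
Δexcess reserves = Δreserves − Δrequired = +¥356B − (−¥7.8B) = +¥363.8 billion.

+¥363.8 billion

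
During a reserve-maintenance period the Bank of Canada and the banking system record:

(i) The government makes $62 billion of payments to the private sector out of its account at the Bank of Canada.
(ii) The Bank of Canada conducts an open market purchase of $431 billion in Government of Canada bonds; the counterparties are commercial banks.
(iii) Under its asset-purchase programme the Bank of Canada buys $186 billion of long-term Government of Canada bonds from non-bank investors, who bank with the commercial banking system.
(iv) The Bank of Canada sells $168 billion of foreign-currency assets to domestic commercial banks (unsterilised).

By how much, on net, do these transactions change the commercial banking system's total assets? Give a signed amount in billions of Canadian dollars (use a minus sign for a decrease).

Government spending $62 billion: bank balance sheets expand → +$62B.
OMO purchase (from banks) $431 billion: just an asset swap on bank balance sheets → 0.
Asset purchase (from non-banks) $186 billion: bank balance sheets expand → +$186B.
FX sale $168 billion: just an asset swap on bank balance sheets → 0.
Net: 62 + 0 + 186 + 0 = +$248 billion.

+$248 billion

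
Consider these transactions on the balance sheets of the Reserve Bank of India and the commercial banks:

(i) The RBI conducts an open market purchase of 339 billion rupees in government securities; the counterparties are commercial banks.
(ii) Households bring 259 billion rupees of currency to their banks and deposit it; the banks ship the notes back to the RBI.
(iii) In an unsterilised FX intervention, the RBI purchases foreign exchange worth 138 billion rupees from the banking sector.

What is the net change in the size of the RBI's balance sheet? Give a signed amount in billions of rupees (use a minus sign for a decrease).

+477 billion

RBI balance sheet:
  Assets:      Securities +339B, Foreign assets +138B
  Liabilities: Bank reserves +736B, Currency in circulation −259B
Commercial banking system:
  Assets:      Reserves at CB +736B, Securities −339B, Foreign assets −138B
  Liabilities: Checkable deposits +259B
Change in total RBI assets = +477 billion.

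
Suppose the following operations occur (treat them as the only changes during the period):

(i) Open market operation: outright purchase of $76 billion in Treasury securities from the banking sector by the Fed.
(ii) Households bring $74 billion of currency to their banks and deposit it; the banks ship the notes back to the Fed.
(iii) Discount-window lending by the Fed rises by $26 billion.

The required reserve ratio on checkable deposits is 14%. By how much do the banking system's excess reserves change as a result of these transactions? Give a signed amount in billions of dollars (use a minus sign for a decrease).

+$165.64 billion

OMO purchase (from banks) $76 billion: reserves +$76B, deposits 0.
Currency deposit $74 billion: reserves +$74B, deposits +$74B.
Discount-window loan $26 billion: reserves +$26B, deposits 0.
Totals: Δreserves = +$176B, Δdeposits = +$74B.
Δrequired reserves = 14% × +$74B = +$10.36B.
Δexcess reserves = Δreserves − Δrequired = +$176B − (+$10.36B) = +$165.64 billion.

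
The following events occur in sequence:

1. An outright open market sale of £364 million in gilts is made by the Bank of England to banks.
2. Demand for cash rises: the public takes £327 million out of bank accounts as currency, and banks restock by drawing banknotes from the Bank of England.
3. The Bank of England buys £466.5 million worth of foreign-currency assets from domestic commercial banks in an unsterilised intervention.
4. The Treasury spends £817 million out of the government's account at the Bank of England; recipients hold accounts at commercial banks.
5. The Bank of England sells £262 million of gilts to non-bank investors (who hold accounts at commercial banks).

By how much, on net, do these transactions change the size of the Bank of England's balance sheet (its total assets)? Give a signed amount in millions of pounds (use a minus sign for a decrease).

-£159.5 million

Bank of England balance sheet:
  Assets:      Securities −£626M, Foreign assets +£466.5M
  Liabilities: Bank reserves +£330.5M, Currency in circulation +£327M, Government deposits −£817M
Commercial banking system:
  Assets:      Reserves at CB +£330.5M, Securities +£364M, Foreign assets −£466.5M
  Liabilities: Checkable deposits +£228M
Change in total Bank of England assets = -£159.5 million.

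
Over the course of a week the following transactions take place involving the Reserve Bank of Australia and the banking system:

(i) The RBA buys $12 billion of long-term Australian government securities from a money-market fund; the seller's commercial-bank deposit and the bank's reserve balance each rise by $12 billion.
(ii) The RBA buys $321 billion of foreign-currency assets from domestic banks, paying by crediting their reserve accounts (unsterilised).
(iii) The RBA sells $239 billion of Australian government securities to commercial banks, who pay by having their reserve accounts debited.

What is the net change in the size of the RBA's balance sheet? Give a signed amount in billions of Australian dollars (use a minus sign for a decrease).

+$94 billion

Asset purchase (from non-banks) $12 billion: an RBA asset is acquired → +$12B.
FX purchase $321 billion: an RBA asset is acquired → +$321B.
OMO sale (to banks) $239 billion: an RBA asset is shed → −$239B.
Net: 12 + 321 − 239 = +$94 billion.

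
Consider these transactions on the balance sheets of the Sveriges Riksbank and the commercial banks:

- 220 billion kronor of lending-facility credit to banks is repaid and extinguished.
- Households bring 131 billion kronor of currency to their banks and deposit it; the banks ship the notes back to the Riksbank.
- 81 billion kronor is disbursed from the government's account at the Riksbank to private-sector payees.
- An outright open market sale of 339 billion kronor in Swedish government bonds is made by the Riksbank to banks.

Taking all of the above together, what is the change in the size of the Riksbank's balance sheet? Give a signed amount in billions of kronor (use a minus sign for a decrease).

Riksbank balance sheet:
  Assets:      Securities −339B, Loans to banks −220B
  Liabilities: Bank reserves −347B, Currency in circulation −131B, Government deposits −81B
Change in total Riksbank assets = -559 billion.

-559 billion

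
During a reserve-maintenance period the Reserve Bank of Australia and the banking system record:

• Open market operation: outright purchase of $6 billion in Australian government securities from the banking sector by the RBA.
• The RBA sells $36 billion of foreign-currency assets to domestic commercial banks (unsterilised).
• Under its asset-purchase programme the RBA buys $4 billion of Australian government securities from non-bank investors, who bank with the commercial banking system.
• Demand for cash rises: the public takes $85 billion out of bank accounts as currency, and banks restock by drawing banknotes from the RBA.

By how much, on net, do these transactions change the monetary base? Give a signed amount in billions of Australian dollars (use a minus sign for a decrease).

RBA balance sheet:
  Assets:      Securities +$10B, Foreign assets −$36B
  Liabilities: Bank reserves −$111B, Currency in circulation +$85B
Commercial banking system:
  Assets:      Reserves at CB −$111B, Securities −$6B, Foreign assets +$36B
  Liabilities: Checkable deposits −$81B
Monetary base = currency + reserves: +$85B + (−$111B) = -$26 billion.

-$26 billion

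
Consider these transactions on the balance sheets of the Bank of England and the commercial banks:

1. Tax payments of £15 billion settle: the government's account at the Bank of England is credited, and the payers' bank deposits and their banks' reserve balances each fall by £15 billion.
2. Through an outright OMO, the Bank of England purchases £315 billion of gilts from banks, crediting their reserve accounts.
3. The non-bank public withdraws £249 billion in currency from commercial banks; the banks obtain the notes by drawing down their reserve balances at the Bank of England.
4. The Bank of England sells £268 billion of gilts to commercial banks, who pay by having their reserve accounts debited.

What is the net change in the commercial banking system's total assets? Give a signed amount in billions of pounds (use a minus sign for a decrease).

Bank of England balance sheet:
  Assets:      Securities +£47B
  Liabilities: Bank reserves −£217B, Currency in circulation +£249B, Government deposits +£15B
Commercial banking system:
  Assets:      Reserves at CB −£217B, Securities −£47B
  Liabilities: Checkable deposits −£264B
Change in total bank assets = -£264 billion.

-£264 billion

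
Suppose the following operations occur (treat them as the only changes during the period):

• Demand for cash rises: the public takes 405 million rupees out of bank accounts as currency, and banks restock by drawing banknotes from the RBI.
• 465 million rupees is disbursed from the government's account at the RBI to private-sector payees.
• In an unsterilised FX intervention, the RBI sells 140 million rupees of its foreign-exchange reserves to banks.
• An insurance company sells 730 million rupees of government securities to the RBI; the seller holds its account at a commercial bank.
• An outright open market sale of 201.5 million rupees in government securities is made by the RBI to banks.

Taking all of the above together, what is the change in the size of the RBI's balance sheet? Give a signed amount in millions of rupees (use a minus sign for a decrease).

Currency withdrawal 405 million rupees: only the composition of liabilities changes → 0.
Government spending 465 million rupees: only the composition of liabilities changes → 0.
FX sale 140 million rupees: an RBI asset is shed → −140M.
Asset purchase (from non-banks) 730 million rupees: an RBI asset is acquired → +730M.
OMO sale (to banks) 201.5 million rupees: an RBI asset is shed → −201.5M.
Net: 0 + 0 − 140 + 730 − 201.5 = +388.5 million.

+388.5 million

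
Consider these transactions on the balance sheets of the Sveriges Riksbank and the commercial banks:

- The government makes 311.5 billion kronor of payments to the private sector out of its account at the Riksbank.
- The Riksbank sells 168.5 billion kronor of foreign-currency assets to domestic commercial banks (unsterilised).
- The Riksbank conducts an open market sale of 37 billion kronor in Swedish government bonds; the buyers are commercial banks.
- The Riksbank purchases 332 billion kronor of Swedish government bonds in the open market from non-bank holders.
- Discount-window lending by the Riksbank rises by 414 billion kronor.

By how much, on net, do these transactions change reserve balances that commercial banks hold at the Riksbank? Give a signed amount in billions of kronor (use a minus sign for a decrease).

Government spending 311.5 billion kronor: government payments flow into bank reserve accounts → +311.5B.
FX sale 168.5 billion kronor: the buying banks pay out of their reserve balances → −168.5B.
OMO sale (to banks) 37 billion kronor: the buying banks pay out of their reserve balances → −37B.
Asset purchase (from non-banks) 332 billion kronor: the Riksbank pays by crediting reserve accounts → +332B.
Discount-window loan 414 billion kronor: the loan is credited to the bank's reserve account → +414B.
Net: 311.5 − 168.5 − 37 + 332 + 414 = +852 billion.

+852 billion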